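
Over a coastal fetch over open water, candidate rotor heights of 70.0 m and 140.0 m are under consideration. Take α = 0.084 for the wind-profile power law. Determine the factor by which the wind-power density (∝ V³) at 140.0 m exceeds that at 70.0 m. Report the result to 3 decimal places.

Speed ratio: V_B/V_A = (z_B/z_A)^α = (140.0/70.0)^0.084 = (2.0000)^0.084 = 1.05995
Power-density ratio: P_B/P_A = (V_B/V_A)³ = (1.05995)³ = 1.19086

1.191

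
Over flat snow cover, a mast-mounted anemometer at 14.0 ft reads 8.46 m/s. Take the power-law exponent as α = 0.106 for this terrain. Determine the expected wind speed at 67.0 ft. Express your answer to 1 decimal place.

10.0 m/s

Power-law profile: V₂ = V₁ · (z₂/z₁)^α
V₂ = 8.46 × (67.0/14.0)^0.106 = 8.46 × (4.7857)^0.106
    = 8.46 × 1.1805 = 9.9872 m/s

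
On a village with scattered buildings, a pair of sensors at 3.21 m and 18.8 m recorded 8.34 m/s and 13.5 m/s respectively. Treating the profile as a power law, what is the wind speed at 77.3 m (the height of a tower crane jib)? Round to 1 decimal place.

First find α: α = ln(V₂/V₁)/ln(z₂/z₁) = ln(13.5/8.34)/ln(18.8/3.21) = 0.48163/1.76759 = 0.2725
Extrapolate from 18.8 m to 77.3 m: V₃ = 13.5 × (77.3/18.8)^0.2725 = 13.5 × 1.4700 = 19.8445 m/s

19.8 m/s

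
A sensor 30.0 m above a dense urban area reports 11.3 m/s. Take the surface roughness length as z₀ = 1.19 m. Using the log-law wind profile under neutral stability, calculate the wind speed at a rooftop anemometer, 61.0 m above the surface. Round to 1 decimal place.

Log law: V(z) ∝ ln(z/z₀), so V₂/V₁ = ln(z₂/z₀) / ln(z₁/z₀).
ln(61.0/1.19) = 3.9369, ln(30.0/1.19) = 3.2272
V₂ = 11.3 × 3.9369/3.2272 = 11.3 × 1.2199 = 13.7849 m/s

13.8 m/s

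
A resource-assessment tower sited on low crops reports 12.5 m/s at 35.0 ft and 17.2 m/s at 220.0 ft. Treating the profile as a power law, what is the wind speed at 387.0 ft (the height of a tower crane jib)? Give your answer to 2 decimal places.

18.97 m/s

First find α: α = ln(V₂/V₁)/ln(z₂/z₁) = ln(17.2/12.5)/ln(220.0/35.0) = 0.31918/1.83828 = 0.1736
Extrapolate from 220.0 ft to 387.0 ft: V₃ = 17.2 × (387.0/220.0)^0.1736 = 17.2 × 1.1030 = 18.9722 m/s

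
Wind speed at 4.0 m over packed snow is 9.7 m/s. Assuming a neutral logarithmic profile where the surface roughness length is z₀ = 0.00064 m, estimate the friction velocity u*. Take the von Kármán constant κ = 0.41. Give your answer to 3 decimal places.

Log law: V(z) = (u*/κ) · ln(z/z₀) ⇒ u* = κ · V / ln(z/z₀)
u* = 0.41 × 9.7 / ln(4.0/0.00064) = 0.41 × 9.7 / 8.7403
   = 3.9770 / 8.7403 = 0.4550 m/s

u* ≈ 0.455 m/s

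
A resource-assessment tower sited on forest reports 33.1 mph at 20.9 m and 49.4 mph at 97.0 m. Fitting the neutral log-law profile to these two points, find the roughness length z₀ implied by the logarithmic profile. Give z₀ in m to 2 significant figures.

z₀ ≈ 0.93 m

Log law: V(z) ∝ ln(z/z₀). With r = V₁/V₂ = 33.1/49.4 = 0.67004,
r · ln(z₂/z₀) = ln(z₁/z₀) ⇒ ln z₀ = (ln z₁ − r·ln z₂)/(1 − r)
ln z₀ = (3.03975 − 0.67004×4.57471) / 0.32996 = -0.0773
z₀ = exp(-0.0773) = 0.9256 m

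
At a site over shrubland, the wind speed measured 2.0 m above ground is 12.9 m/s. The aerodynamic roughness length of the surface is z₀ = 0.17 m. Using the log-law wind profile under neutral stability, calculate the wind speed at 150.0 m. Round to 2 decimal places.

35.49 m/s

Log law: V(z) ∝ ln(z/z₀), so V₂/V₁ = ln(z₂/z₀) / ln(z₁/z₀).
ln(150.0/0.17) = 6.7826, ln(2.0/0.17) = 2.4651
V₂ = 12.9 × 6.7826/2.4651 = 12.9 × 2.7514 = 35.4936 m/s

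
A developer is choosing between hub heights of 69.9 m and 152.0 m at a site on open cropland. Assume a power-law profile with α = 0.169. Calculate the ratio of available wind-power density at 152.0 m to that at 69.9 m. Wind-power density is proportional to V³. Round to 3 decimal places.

1.483

Speed ratio: V_B/V_A = (z_B/z_A)^α = (152.0/69.9)^0.169 = (2.1745)^0.169 = 1.14029
Power-density ratio: P_B/P_A = (V_B/V_A)³ = (1.14029)³ = 1.48267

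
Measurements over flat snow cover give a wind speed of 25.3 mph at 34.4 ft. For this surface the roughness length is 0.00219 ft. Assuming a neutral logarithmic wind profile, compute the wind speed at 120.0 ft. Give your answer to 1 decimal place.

28.6 mph

Log law: V(z) ∝ ln(z/z₀), so V₂/V₁ = ln(z₂/z₀) / ln(z₁/z₀).
ln(120.0/0.00219) = 10.9113, ln(34.4/0.00219) = 9.6619
V₂ = 25.3 × 10.9113/9.6619 = 25.3 × 1.1293 = 28.5717 mph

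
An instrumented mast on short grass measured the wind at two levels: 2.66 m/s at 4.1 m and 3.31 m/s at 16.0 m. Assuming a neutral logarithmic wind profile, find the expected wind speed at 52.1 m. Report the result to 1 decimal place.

3.9 m/s

Log law: V ∝ ln(z/z₀). From the pair, with r = V₁/V₂ = 0.80363,
ln z₀ = (ln z₁ − r·ln z₂)/(1 − r) = (1.4110 − 0.80363×2.7726)/0.19637 = -4.1611 → z₀ = 0.01559 m
V₃ = V₁ · ln(z₃/z₀)/ln(z₁/z₀) = 2.66 × 8.1143/5.5721 = 3.8736 m/s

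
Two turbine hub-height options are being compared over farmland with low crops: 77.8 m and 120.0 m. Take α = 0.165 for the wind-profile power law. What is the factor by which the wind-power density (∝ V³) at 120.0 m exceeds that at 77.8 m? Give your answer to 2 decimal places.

Speed ratio: V_B/V_A = (z_B/z_A)^α = (120.0/77.8)^0.165 = (1.5424)^0.165 = 1.07412
Power-density ratio: P_B/P_A = (V_B/V_A)³ = (1.07412)³ = 1.23925

1.24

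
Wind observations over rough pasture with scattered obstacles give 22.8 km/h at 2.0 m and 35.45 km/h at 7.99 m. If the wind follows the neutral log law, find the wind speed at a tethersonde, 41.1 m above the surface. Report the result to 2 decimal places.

Log law: V ∝ ln(z/z₀). From the pair, with r = V₁/V₂ = 0.64316,
ln z₀ = (ln z₁ − r·ln z₂)/(1 − r) = (0.6931 − 0.64316×2.0782)/0.35684 = -1.8032 → z₀ = 0.1648 m
V₃ = V₁ · ln(z₃/z₀)/ln(z₁/z₀) = 22.8 × 5.5192/2.4964 = 50.4087 km/h

50.41 km/h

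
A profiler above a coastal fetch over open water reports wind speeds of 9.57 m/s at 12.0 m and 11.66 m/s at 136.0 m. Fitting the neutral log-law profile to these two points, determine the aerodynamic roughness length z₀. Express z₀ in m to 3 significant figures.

Log law: V(z) ∝ ln(z/z₀). With r = V₁/V₂ = 9.57/11.66 = 0.82075,
r · ln(z₂/z₀) = ln(z₁/z₀) ⇒ ln z₀ = (ln z₁ − r·ln z₂)/(1 − r)
ln z₀ = (2.48491 − 0.82075×4.91265) / 0.17925 = -8.6316
z₀ = exp(-8.6316) = 0.0001784 m

z₀ ≈ 0.000178 m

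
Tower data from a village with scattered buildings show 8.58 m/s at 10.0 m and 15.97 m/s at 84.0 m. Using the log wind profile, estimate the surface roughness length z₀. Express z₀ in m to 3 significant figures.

Log law: V(z) ∝ ln(z/z₀). With r = V₁/V₂ = 8.58/15.97 = 0.53726,
r · ln(z₂/z₀) = ln(z₁/z₀) ⇒ ln z₀ = (ln z₁ − r·ln z₂)/(1 − r)
ln z₀ = (2.30259 − 0.53726×4.43082) / 0.46274 = -0.1684
z₀ = exp(-0.1684) = 0.8451 m

z₀ ≈ 0.845 m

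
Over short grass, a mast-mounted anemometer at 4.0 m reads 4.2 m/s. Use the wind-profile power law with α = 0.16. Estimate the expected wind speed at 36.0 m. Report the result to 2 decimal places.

Power-law profile: V₂ = V₁ · (z₂/z₁)^α
V₂ = 4.2 × (36.0/4.0)^0.16 = 4.2 × (9.0000)^0.16
    = 4.2 × 1.4213 = 5.9694 m/s

5.97 m/s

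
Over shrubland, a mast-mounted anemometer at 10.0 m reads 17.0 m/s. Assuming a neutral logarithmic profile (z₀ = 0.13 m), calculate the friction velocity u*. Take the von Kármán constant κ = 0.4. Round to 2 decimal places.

u* ≈ 1.57 m/s

Log law: V(z) = (u*/κ) · ln(z/z₀) ⇒ u* = κ · V / ln(z/z₀)
u* = 0.4 × 17.0 / ln(10.0/0.13) = 0.4 × 17.0 / 4.3428
   = 6.8000 / 4.3428 = 1.5658 m/s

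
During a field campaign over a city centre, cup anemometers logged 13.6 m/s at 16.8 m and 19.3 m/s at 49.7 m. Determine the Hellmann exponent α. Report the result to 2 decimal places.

Power law: V₂/V₁ = (z₂/z₁)^α ⇒ α = ln(V₂/V₁) / ln(z₂/z₁)
α = ln(19.3/13.6) / ln(49.7/16.8) = ln(1.4191) / ln(2.9583)
  = 0.35004 / 1.08463 = 0.32272

α ≈ 0.32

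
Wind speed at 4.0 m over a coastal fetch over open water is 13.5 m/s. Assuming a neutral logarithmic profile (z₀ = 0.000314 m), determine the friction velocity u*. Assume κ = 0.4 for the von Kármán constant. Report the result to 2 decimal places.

u* ≈ 0.57 m/s

Log law: V(z) = (u*/κ) · ln(z/z₀) ⇒ u* = κ · V / ln(z/z₀)
u* = 0.4 × 13.5 / ln(4.0/0.000314) = 0.4 × 13.5 / 9.4524
   = 5.4000 / 9.4524 = 0.5713 m/s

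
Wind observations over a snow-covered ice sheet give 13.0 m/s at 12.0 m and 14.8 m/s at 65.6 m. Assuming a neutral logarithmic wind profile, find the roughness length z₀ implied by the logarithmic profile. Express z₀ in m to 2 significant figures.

Log law: V(z) ∝ ln(z/z₀). With r = V₁/V₂ = 13.0/14.8 = 0.87838,
r · ln(z₂/z₀) = ln(z₁/z₀) ⇒ ln z₀ = (ln z₁ − r·ln z₂)/(1 − r)
ln z₀ = (2.48491 − 0.87838×4.18358) / 0.12162 = -9.7833
z₀ = exp(-9.7833) = 0.00005639 m

z₀ ≈ 0.000056 m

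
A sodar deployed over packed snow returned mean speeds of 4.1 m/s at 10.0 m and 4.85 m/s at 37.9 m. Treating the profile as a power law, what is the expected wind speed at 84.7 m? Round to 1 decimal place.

First find α: α = ln(V₂/V₁)/ln(z₂/z₁) = ln(4.85/4.1)/ln(37.9/10.0) = 0.16799/1.33237 = 0.1261
Extrapolate from 37.9 m to 84.7 m: V₃ = 4.85 × (84.7/37.9)^0.1261 = 4.85 × 1.1067 = 5.3676 m/s

5.4 m/s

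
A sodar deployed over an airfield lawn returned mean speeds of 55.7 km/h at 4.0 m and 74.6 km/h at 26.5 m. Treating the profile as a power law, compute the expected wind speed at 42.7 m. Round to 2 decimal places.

80.31 km/h

First find α: α = ln(V₂/V₁)/ln(z₂/z₁) = ln(74.6/55.7)/ln(26.5/4.0) = 0.29216/1.89085 = 0.1545
Extrapolate from 26.5 m to 42.7 m: V₃ = 74.6 × (42.7/26.5)^0.1545 = 74.6 × 1.0765 = 80.3066 km/h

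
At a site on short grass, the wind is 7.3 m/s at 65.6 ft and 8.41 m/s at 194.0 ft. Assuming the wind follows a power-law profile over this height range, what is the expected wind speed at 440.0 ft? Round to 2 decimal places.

9.36 m/s

First find α: α = ln(V₂/V₁)/ln(z₂/z₁) = ln(8.41/7.3)/ln(194.0/65.6) = 0.14155/1.08428 = 0.1305
Extrapolate from 194.0 ft to 440.0 ft: V₃ = 8.41 × (440.0/194.0)^0.1305 = 8.41 × 1.1128 = 9.3589 m/s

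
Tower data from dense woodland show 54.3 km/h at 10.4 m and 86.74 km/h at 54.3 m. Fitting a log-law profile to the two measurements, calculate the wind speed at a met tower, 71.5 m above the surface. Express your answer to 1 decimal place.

92.1 km/h

Log law: V ∝ ln(z/z₀). From the pair, with r = V₁/V₂ = 0.62601,
ln z₀ = (ln z₁ − r·ln z₂)/(1 − r) = (2.3418 − 0.62601×3.9945)/0.37399 = -0.4246 → z₀ = 0.6540 m
V₃ = V₁ · ln(z₃/z₀)/ln(z₁/z₀) = 54.3 × 4.6943/2.7664 = 92.1412 km/h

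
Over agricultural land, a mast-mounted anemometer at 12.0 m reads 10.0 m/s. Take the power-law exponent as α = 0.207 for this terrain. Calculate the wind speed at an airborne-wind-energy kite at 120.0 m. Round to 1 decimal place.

Power-law profile: V₂ = V₁ · (z₂/z₁)^α
V₂ = 10.0 × (120.0/12.0)^0.207 = 10.0 × (10.0000)^0.207
    = 10.0 × 1.6106 = 16.1065 m/s

16.1 m/s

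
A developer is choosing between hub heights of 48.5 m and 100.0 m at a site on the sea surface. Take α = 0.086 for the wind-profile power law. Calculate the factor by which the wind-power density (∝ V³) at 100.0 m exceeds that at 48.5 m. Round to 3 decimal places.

Speed ratio: V_B/V_A = (z_B/z_A)^α = (100.0/48.5)^0.086 = (2.0619)^0.086 = 1.06421
Power-density ratio: P_B/P_A = (V_B/V_A)³ = (1.06421)³ = 1.20525

1.205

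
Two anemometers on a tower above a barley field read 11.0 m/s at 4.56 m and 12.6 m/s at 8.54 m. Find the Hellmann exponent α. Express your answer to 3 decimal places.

Power law: V₂/V₁ = (z₂/z₁)^α ⇒ α = ln(V₂/V₁) / ln(z₂/z₁)
α = ln(12.6/11.0) / ln(8.54/4.56) = ln(1.1455) / ln(1.8728)
  = 0.13580 / 0.62744 = 0.21644

α ≈ 0.216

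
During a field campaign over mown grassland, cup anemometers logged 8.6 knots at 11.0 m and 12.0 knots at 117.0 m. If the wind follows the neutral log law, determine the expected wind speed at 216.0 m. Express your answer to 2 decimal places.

Log law: V ∝ ln(z/z₀). From the pair, with r = V₁/V₂ = 0.71667,
ln z₀ = (ln z₁ − r·ln z₂)/(1 − r) = (2.3979 − 0.71667×4.7622)/0.28333 = -3.5823 → z₀ = 0.02781 m
V₃ = V₁ · ln(z₃/z₀)/ln(z₁/z₀) = 8.6 × 8.9576/5.9802 = 12.8817 knots

12.88 knots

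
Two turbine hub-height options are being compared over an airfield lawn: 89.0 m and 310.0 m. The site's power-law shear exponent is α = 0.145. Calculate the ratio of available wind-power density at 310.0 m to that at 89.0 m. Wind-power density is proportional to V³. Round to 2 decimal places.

Speed ratio: V_B/V_A = (z_B/z_A)^α = (310.0/89.0)^0.145 = (3.4831)^0.145 = 1.19836
Power-density ratio: P_B/P_A = (V_B/V_A)³ = (1.19836)³ = 1.72091

1.72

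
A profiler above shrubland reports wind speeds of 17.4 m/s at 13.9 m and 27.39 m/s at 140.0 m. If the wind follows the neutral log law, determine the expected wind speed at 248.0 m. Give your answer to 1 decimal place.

29.9 m/s

Log law: V ∝ ln(z/z₀). From the pair, with r = V₁/V₂ = 0.63527,
ln z₀ = (ln z₁ − r·ln z₂)/(1 − r) = (2.6319 − 0.63527×4.9416)/0.36473 = -1.3911 → z₀ = 0.2488 m
V₃ = V₁ · ln(z₃/z₀)/ln(z₁/z₀) = 17.4 × 6.9045/4.0230 = 29.8631 m/s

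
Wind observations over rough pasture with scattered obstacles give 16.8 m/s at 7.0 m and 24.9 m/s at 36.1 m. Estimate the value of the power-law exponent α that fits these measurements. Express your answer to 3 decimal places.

Power law: V₂/V₁ = (z₂/z₁)^α ⇒ α = ln(V₂/V₁) / ln(z₂/z₁)
α = ln(24.9/16.8) / ln(36.1/7.0) = ln(1.4821) / ln(5.1571)
  = 0.39349 / 1.64038 = 0.23988

α ≈ 0.240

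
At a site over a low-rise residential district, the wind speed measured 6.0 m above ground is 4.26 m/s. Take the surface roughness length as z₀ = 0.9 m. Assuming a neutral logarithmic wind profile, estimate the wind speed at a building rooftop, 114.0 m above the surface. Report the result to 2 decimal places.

Log law: V(z) ∝ ln(z/z₀), so V₂/V₁ = ln(z₂/z₀) / ln(z₁/z₀).
ln(114.0/0.9) = 4.8416, ln(6.0/0.9) = 1.8971
V₂ = 4.26 × 4.8416/1.8971 = 4.26 × 2.5521 = 10.8718 m/s

10.87 m/s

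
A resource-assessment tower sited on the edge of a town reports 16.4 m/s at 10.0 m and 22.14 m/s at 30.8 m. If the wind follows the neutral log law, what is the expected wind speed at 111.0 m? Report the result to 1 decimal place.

Log law: V ∝ ln(z/z₀). From the pair, with r = V₁/V₂ = 0.74074,
ln z₀ = (ln z₁ − r·ln z₂)/(1 − r) = (2.3026 − 0.74074×3.4275)/0.25926 = -0.9115 → z₀ = 0.4019 m
V₃ = V₁ · ln(z₃/z₀)/ln(z₁/z₀) = 16.4 × 5.6210/3.2141 = 28.6815 m/s

28.7 m/s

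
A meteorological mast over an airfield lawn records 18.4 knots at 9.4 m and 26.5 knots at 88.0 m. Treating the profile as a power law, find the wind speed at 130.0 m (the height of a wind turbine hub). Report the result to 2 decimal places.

28.24 knots

First find α: α = ln(V₂/V₁)/ln(z₂/z₁) = ln(26.5/18.4)/ln(88.0/9.4) = 0.36479/2.23663 = 0.1631
Extrapolate from 88.0 m to 130.0 m: V₃ = 26.5 × (130.0/88.0)^0.1631 = 26.5 × 1.0657 = 28.2413 knots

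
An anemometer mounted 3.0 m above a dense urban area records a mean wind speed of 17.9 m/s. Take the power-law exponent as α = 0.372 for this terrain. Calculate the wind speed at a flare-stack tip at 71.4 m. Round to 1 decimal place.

58.2 m/s

Power-law profile: V₂ = V₁ · (z₂/z₁)^α
V₂ = 17.9 × (71.4/3.0)^0.372 = 17.9 × (23.8000)^0.372
    = 17.9 × 3.2515 = 58.2022 m/s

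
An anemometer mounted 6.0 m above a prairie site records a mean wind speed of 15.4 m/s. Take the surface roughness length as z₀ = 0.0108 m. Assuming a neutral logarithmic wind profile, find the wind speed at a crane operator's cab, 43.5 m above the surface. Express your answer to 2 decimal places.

Log law: V(z) ∝ ln(z/z₀), so V₂/V₁ = ln(z₂/z₀) / ln(z₁/z₀).
ln(43.5/0.0108) = 8.3010, ln(6.0/0.0108) = 6.3200
V₂ = 15.4 × 8.3010/6.3200 = 15.4 × 1.3135 = 20.2271 m/s

20.23 m/s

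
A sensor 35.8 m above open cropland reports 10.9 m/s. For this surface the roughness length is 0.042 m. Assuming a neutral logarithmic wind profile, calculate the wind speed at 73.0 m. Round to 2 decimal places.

Log law: V(z) ∝ ln(z/z₀), so V₂/V₁ = ln(z₂/z₀) / ln(z₁/z₀).
ln(73.0/0.042) = 7.4605, ln(35.8/0.042) = 6.7480
V₂ = 10.9 × 7.4605/6.7480 = 10.9 × 1.1056 = 12.0509 m/s

12.05 m/s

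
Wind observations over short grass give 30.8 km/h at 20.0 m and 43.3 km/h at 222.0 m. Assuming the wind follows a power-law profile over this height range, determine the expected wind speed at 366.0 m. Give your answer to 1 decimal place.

First find α: α = ln(V₂/V₁)/ln(z₂/z₁) = ln(43.3/30.8)/ln(222.0/20.0) = 0.34064/2.40695 = 0.1415
Extrapolate from 222.0 m to 366.0 m: V₃ = 43.3 × (366.0/222.0)^0.1415 = 43.3 × 1.0733 = 46.4747 km/h

46.5 km/h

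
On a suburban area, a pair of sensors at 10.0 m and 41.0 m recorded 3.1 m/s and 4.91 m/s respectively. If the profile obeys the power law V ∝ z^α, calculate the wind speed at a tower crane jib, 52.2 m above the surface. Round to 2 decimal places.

5.31 m/s

First find α: α = ln(V₂/V₁)/ln(z₂/z₁) = ln(4.91/3.1)/ln(41.0/10.0) = 0.45987/1.41099 = 0.3259
Extrapolate from 41.0 m to 52.2 m: V₃ = 4.91 × (52.2/41.0)^0.3259 = 4.91 × 1.0819 = 5.3121 m/s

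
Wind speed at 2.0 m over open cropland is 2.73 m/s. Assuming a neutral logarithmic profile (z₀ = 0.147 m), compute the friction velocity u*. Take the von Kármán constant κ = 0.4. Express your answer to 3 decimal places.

u* ≈ 0.418 m/s

Log law: V(z) = (u*/κ) · ln(z/z₀) ⇒ u* = κ · V / ln(z/z₀)
u* = 0.4 × 2.73 / ln(2.0/0.147) = 0.4 × 2.73 / 2.6105
   = 1.0920 / 2.6105 = 0.4183 m/s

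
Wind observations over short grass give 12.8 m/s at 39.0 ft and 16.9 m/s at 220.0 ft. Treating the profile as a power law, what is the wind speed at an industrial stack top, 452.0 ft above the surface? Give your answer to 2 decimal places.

18.97 m/s

First find α: α = ln(V₂/V₁)/ln(z₂/z₁) = ln(16.9/12.8)/ln(220.0/39.0) = 0.27787/1.73007 = 0.1606
Extrapolate from 220.0 ft to 452.0 ft: V₃ = 16.9 × (452.0/220.0)^0.1606 = 16.9 × 1.1226 = 18.9720 m/s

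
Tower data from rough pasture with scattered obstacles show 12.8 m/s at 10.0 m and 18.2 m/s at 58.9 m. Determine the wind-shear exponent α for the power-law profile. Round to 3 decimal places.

Power law: V₂/V₁ = (z₂/z₁)^α ⇒ α = ln(V₂/V₁) / ln(z₂/z₁)
α = ln(18.2/12.8) / ln(58.9/10.0) = ln(1.4219) / ln(5.8900)
  = 0.35198 / 1.77326 = 0.19849

α ≈ 0.198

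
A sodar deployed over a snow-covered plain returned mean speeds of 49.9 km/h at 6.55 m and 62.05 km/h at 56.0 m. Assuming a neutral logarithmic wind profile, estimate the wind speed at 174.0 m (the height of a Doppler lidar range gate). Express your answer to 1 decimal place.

Log law: V ∝ ln(z/z₀). From the pair, with r = V₁/V₂ = 0.80419,
ln z₀ = (ln z₁ − r·ln z₂)/(1 − r) = (1.8795 − 0.80419×4.0254)/0.19581 = -6.9337 → z₀ = 0.0009744 m
V₃ = V₁ · ln(z₃/z₀)/ln(z₁/z₀) = 49.9 × 12.0927/8.8131 = 68.4690 km/h

68.5 km/h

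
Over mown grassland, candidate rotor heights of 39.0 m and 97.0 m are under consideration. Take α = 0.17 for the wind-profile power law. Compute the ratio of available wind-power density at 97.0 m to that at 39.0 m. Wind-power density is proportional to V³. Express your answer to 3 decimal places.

1.592

Speed ratio: V_B/V_A = (z_B/z_A)^α = (97.0/39.0)^0.17 = (2.4872)^0.17 = 1.16754
Power-density ratio: P_B/P_A = (V_B/V_A)³ = (1.16754)³ = 1.59151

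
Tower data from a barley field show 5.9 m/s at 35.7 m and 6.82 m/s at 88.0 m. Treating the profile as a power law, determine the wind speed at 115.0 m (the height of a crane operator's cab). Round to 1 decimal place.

7.1 m/s

First find α: α = ln(V₂/V₁)/ln(z₂/z₁) = ln(6.82/5.9)/ln(88.0/35.7) = 0.14491/0.90219 = 0.1606
Extrapolate from 88.0 m to 115.0 m: V₃ = 6.82 × (115.0/88.0)^0.1606 = 6.82 × 1.0439 = 7.1195 m/s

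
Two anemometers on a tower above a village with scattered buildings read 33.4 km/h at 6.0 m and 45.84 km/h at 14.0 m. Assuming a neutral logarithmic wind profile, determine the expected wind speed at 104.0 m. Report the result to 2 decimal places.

Log law: V ∝ ln(z/z₀). From the pair, with r = V₁/V₂ = 0.72862,
ln z₀ = (ln z₁ − r·ln z₂)/(1 − r) = (1.7918 − 0.72862×2.6391)/0.27138 = -0.4831 → z₀ = 0.6168 m
V₃ = V₁ · ln(z₃/z₀)/ln(z₁/z₀) = 33.4 × 5.1275/2.2749 = 75.2822 km/h

75.28 km/h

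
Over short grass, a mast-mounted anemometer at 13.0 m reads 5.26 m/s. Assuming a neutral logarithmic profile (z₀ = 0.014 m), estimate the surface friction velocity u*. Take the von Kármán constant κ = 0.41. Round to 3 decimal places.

Log law: V(z) = (u*/κ) · ln(z/z₀) ⇒ u* = κ · V / ln(z/z₀)
u* = 0.41 × 5.26 / ln(13.0/0.014) = 0.41 × 5.26 / 6.8336
   = 2.1566 / 6.8336 = 0.3156 m/s

u* ≈ 0.316 m/s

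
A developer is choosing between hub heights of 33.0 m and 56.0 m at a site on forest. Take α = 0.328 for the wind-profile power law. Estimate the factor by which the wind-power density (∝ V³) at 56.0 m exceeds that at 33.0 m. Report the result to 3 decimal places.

Speed ratio: V_B/V_A = (z_B/z_A)^α = (56.0/33.0)^0.328 = (1.6970)^0.328 = 1.18941
Power-density ratio: P_B/P_A = (V_B/V_A)³ = (1.18941)³ = 1.68267

1.683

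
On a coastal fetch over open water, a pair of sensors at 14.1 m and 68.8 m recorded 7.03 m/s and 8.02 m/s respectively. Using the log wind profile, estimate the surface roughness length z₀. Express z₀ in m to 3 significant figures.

Log law: V(z) ∝ ln(z/z₀). With r = V₁/V₂ = 7.03/8.02 = 0.87656,
r · ln(z₂/z₀) = ln(z₁/z₀) ⇒ ln z₀ = (ln z₁ − r·ln z₂)/(1 − r)
ln z₀ = (2.64617 − 0.87656×4.23120) / 0.12344 = -8.6091
z₀ = exp(-8.6091) = 0.0001824 m

z₀ ≈ 0.000182 m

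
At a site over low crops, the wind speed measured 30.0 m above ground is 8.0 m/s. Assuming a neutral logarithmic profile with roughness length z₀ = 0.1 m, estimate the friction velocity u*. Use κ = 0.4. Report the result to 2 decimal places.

u* ≈ 0.56 m/s

Log law: V(z) = (u*/κ) · ln(z/z₀) ⇒ u* = κ · V / ln(z/z₀)
u* = 0.4 × 8.0 / ln(30.0/0.1) = 0.4 × 8.0 / 5.7038
   = 3.2000 / 5.7038 = 0.5610 m/s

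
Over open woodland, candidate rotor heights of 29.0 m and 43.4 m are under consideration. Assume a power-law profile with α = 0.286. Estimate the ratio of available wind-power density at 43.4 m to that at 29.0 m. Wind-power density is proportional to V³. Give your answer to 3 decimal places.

1.413

Speed ratio: V_B/V_A = (z_B/z_A)^α = (43.4/29.0)^0.286 = (1.4966)^0.286 = 1.12222
Power-density ratio: P_B/P_A = (V_B/V_A)³ = (1.12222)³ = 1.41328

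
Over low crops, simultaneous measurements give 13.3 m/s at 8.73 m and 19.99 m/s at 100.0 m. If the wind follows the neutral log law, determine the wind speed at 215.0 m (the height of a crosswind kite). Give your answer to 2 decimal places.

Log law: V ∝ ln(z/z₀). From the pair, with r = V₁/V₂ = 0.66533,
ln z₀ = (ln z₁ − r·ln z₂)/(1 − r) = (2.1668 − 0.66533×4.6052)/0.33467 = -2.6809 → z₀ = 0.06850 m
V₃ = V₁ · ln(z₃/z₀)/ln(z₁/z₀) = 13.3 × 8.0515/4.8477 = 22.0901 m/s

22.09 m/s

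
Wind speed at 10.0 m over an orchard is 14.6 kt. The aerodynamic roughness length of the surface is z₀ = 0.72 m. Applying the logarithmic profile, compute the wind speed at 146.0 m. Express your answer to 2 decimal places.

29.48 kt

Log law: V(z) ∝ ln(z/z₀), so V₂/V₁ = ln(z₂/z₀) / ln(z₁/z₀).
ln(146.0/0.72) = 5.3121, ln(10.0/0.72) = 2.6311
V₂ = 14.6 × 5.3121/2.6311 = 14.6 × 2.0190 = 29.4771 kt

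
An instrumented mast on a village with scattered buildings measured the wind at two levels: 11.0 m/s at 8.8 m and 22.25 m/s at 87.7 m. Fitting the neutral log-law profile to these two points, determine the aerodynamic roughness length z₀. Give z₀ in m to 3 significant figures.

z₀ ≈ 0.929 m

Log law: V(z) ∝ ln(z/z₀). With r = V₁/V₂ = 11.0/22.25 = 0.49438,
r · ln(z₂/z₀) = ln(z₁/z₀) ⇒ ln z₀ = (ln z₁ − r·ln z₂)/(1 − r)
ln z₀ = (2.17475 − 0.49438×4.47392) / 0.50562 = -0.0733
z₀ = exp(-0.0733) = 0.9293 m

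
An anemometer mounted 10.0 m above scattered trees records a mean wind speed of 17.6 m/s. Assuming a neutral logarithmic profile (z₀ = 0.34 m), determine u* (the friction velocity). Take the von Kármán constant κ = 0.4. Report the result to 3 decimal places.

Log law: V(z) = (u*/κ) · ln(z/z₀) ⇒ u* = κ · V / ln(z/z₀)
u* = 0.4 × 17.6 / ln(10.0/0.34) = 0.4 × 17.6 / 3.3814
   = 7.0400 / 3.3814 = 2.0820 m/s

u* ≈ 2.082 m/s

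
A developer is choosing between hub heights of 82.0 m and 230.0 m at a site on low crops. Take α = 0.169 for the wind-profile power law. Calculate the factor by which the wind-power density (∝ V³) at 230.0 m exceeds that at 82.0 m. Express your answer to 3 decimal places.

1.687

Speed ratio: V_B/V_A = (z_B/z_A)^α = (230.0/82.0)^0.169 = (2.8049)^0.169 = 1.19041
Power-density ratio: P_B/P_A = (V_B/V_A)³ = (1.19041)³ = 1.68691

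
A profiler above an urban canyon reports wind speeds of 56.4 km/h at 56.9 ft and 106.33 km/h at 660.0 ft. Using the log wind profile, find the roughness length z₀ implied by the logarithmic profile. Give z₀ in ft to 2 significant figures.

z₀ ≈ 3.6 ft

Log law: V(z) ∝ ln(z/z₀). With r = V₁/V₂ = 56.4/106.33 = 0.53042,
r · ln(z₂/z₀) = ln(z₁/z₀) ⇒ ln z₀ = (ln z₁ − r·ln z₂)/(1 − r)
ln z₀ = (4.04130 − 0.53042×6.49224) / 0.46958 = 1.2728
z₀ = exp(1.2728) = 3.571 ft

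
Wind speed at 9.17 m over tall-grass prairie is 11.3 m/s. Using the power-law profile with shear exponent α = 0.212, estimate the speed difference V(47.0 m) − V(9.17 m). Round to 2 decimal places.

4.68 m/s

Power law: V₂ = V₁ · (z₂/z₁)^α = 11.3 × (5.1254)^0.212 = 15.9787 m/s
ΔV = 15.9787 − 11.3 = 4.6787 m/s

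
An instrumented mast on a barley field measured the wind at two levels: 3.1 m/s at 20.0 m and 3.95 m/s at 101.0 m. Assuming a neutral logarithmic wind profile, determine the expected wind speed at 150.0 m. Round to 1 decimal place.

4.2 m/s

Log law: V ∝ ln(z/z₀). From the pair, with r = V₁/V₂ = 0.78481,
ln z₀ = (ln z₁ − r·ln z₂)/(1 − r) = (2.9957 − 0.78481×4.6151)/0.21519 = -2.9103 → z₀ = 0.05446 m
V₃ = V₁ · ln(z₃/z₀)/ln(z₁/z₀) = 3.1 × 7.9209/5.9060 = 4.1576 m/s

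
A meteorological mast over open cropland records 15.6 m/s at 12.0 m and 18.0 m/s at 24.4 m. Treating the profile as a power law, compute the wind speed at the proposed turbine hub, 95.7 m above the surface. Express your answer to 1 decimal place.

First find α: α = ln(V₂/V₁)/ln(z₂/z₁) = ln(18.0/15.6)/ln(24.4/12.0) = 0.14310/0.70968 = 0.2016
Extrapolate from 24.4 m to 95.7 m: V₃ = 18.0 × (95.7/24.4)^0.2016 = 18.0 × 1.3173 = 23.7111 m/s

23.7 m/s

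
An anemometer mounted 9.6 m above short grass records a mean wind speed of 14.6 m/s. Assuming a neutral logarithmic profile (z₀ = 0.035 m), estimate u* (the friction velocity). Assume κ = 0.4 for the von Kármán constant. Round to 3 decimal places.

Log law: V(z) = (u*/κ) · ln(z/z₀) ⇒ u* = κ · V / ln(z/z₀)
u* = 0.4 × 14.6 / ln(9.6/0.035) = 0.4 × 14.6 / 5.6142
   = 5.8400 / 5.6142 = 1.0402 m/s

u* ≈ 1.040 m/s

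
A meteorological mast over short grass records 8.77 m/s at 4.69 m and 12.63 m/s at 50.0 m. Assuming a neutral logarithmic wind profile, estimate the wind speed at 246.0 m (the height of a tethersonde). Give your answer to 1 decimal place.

Log law: V ∝ ln(z/z₀). From the pair, with r = V₁/V₂ = 0.69438,
ln z₀ = (ln z₁ − r·ln z₂)/(1 − r) = (1.5454 − 0.69438×3.9120)/0.30562 = -3.8315 → z₀ = 0.02168 m
V₃ = V₁ · ln(z₃/z₀)/ln(z₁/z₀) = 8.77 × 9.3368/5.3769 = 15.2287 m/s

15.2 m/s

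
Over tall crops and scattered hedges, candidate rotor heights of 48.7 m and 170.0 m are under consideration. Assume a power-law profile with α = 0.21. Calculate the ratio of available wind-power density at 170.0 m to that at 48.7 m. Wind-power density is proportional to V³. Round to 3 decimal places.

2.198

Speed ratio: V_B/V_A = (z_B/z_A)^α = (170.0/48.7)^0.21 = (3.4908)^0.21 = 1.30021
Power-density ratio: P_B/P_A = (V_B/V_A)³ = (1.30021)³ = 2.19806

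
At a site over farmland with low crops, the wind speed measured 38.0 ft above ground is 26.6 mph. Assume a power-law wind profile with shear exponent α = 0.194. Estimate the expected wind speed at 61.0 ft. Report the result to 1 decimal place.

29.2 mph

Power-law profile: V₂ = V₁ · (z₂/z₁)^α
V₂ = 26.6 × (61.0/38.0)^0.194 = 26.6 × (1.6053)^0.194
    = 26.6 × 1.0962 = 29.1580 mph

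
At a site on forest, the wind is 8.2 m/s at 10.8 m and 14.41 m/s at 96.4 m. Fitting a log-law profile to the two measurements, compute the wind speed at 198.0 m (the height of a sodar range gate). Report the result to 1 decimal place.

16.5 m/s

Log law: V ∝ ln(z/z₀). From the pair, with r = V₁/V₂ = 0.56905,
ln z₀ = (ln z₁ − r·ln z₂)/(1 − r) = (2.3795 − 0.56905×4.5685)/0.43095 = -0.5109 → z₀ = 0.6000 m
V₃ = V₁ · ln(z₃/z₀)/ln(z₁/z₀) = 8.2 × 5.7991/2.8904 = 16.4519 m/s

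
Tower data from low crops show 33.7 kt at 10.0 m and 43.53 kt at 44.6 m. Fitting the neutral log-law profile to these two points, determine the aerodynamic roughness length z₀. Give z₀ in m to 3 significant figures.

z₀ ≈ 0.0594 m

Log law: V(z) ∝ ln(z/z₀). With r = V₁/V₂ = 33.7/43.53 = 0.77418,
r · ln(z₂/z₀) = ln(z₁/z₀) ⇒ ln z₀ = (ln z₁ − r·ln z₂)/(1 − r)
ln z₀ = (2.30259 − 0.77418×3.79773) / 0.22582 = -2.8232
z₀ = exp(-2.8232) = 0.05942 m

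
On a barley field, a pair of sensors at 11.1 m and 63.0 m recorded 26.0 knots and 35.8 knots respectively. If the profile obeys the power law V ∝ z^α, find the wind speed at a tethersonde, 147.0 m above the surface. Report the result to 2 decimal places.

41.85 knots

First find α: α = ln(V₂/V₁)/ln(z₂/z₁) = ln(35.8/26.0)/ln(63.0/11.1) = 0.31985/1.73619 = 0.1842
Extrapolate from 63.0 m to 147.0 m: V₃ = 35.8 × (147.0/63.0)^0.1842 = 35.8 × 1.1689 = 41.8479 knots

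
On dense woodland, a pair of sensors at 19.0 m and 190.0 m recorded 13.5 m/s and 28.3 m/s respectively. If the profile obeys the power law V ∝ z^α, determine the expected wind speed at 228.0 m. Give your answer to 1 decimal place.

30.0 m/s

First find α: α = ln(V₂/V₁)/ln(z₂/z₁) = ln(28.3/13.5)/ln(190.0/19.0) = 0.74017/2.30259 = 0.3215
Extrapolate from 190.0 m to 228.0 m: V₃ = 28.3 × (228.0/190.0)^0.3215 = 28.3 × 1.0604 = 30.0082 m/s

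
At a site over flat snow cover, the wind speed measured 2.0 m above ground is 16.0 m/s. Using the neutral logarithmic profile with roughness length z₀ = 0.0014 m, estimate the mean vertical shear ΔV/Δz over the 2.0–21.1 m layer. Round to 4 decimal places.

Log law: V₂ = V₁ · ln(z₂/z₀)/ln(z₁/z₀) = 16.0 × 9.6206/7.2644 = 21.1894 m/s
ΔV/Δz = (21.1894 − 16.0)/(21.1 − 2.0) = 5.1894/19.1000 = 0.27170 m/s/m

0.2717 m/s/m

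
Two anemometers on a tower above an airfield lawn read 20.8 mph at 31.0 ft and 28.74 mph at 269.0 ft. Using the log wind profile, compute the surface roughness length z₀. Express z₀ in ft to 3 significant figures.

Log law: V(z) ∝ ln(z/z₀). With r = V₁/V₂ = 20.8/28.74 = 0.72373,
r · ln(z₂/z₀) = ln(z₁/z₀) ⇒ ln z₀ = (ln z₁ − r·ln z₂)/(1 − r)
ln z₀ = (3.43399 − 0.72373×5.59471) / 0.27627 = -2.2263
z₀ = exp(-2.2263) = 0.1079 ft

z₀ ≈ 0.108 ft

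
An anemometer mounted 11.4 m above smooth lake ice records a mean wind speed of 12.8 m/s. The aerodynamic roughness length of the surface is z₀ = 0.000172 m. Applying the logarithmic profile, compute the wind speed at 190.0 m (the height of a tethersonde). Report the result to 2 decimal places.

16.04 m/s

Log law: V(z) ∝ ln(z/z₀), so V₂/V₁ = ln(z₂/z₀) / ln(z₁/z₀).
ln(190.0/0.000172) = 13.9150, ln(11.4/0.000172) = 11.1016
V₂ = 12.8 × 13.9150/11.1016 = 12.8 × 1.2534 = 16.0438 m/s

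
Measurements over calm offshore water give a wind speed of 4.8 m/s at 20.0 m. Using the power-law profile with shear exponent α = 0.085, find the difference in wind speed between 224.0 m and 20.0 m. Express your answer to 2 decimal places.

1.09 m/s

Power law: V₂ = V₁ · (z₂/z₁)^α = 4.8 × (11.2000)^0.085 = 5.8942 m/s
ΔV = 5.8942 − 4.8 = 1.0942 m/s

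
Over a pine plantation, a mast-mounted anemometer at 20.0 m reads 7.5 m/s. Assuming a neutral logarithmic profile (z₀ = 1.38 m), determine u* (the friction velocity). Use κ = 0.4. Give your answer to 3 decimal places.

Log law: V(z) = (u*/κ) · ln(z/z₀) ⇒ u* = κ · V / ln(z/z₀)
u* = 0.4 × 7.5 / ln(20.0/1.38) = 0.4 × 7.5 / 2.6736
   = 3.0000 / 2.6736 = 1.1221 m/s

u* ≈ 1.122 m/s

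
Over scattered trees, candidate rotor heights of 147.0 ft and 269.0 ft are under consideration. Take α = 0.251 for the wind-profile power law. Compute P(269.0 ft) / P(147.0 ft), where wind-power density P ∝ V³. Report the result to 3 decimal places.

Speed ratio: V_B/V_A = (z_B/z_A)^α = (269.0/147.0)^0.251 = (1.8299)^0.251 = 1.16378
Power-density ratio: P_B/P_A = (V_B/V_A)³ = (1.16378)³ = 1.57621

1.576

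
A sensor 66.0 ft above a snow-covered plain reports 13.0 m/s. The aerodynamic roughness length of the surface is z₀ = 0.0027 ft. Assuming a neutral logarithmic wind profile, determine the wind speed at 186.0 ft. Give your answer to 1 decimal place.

Log law: V(z) ∝ ln(z/z₀), so V₂/V₁ = ln(z₂/z₀) / ln(z₁/z₀).
ln(186.0/0.0027) = 11.1403, ln(66.0/0.0027) = 10.1042
V₂ = 13.0 × 11.1403/10.1042 = 13.0 × 1.1025 = 14.3330 m/s

14.3 m/s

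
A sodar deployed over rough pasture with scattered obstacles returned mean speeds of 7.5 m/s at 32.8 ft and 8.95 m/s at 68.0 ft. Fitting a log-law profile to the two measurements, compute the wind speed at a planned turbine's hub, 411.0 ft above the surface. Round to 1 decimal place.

Log law: V ∝ ln(z/z₀). From the pair, with r = V₁/V₂ = 0.83799,
ln z₀ = (ln z₁ − r·ln z₂)/(1 − r) = (3.4904 − 0.83799×4.2195)/0.16201 = -0.2807 → z₀ = 0.7553 ft
V₃ = V₁ · ln(z₃/z₀)/ln(z₁/z₀) = 7.5 × 6.2993/3.7711 = 12.5280 m/s

12.5 m/s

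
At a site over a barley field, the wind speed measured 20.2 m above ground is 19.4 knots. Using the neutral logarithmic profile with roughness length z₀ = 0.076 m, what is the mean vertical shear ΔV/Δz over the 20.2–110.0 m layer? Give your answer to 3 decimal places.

0.066 knots/m

Log law: V₂ = V₁ · ln(z₂/z₀)/ln(z₁/z₀) = 19.4 × 7.2775/5.5827 = 25.2895 knots
ΔV/Δz = (25.2895 − 19.4)/(110.0 − 20.2) = 5.8895/89.8000 = 0.06558 knots/m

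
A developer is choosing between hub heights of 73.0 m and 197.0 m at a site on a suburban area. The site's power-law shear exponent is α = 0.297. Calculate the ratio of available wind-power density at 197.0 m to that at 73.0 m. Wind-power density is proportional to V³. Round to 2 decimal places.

Speed ratio: V_B/V_A = (z_B/z_A)^α = (197.0/73.0)^0.297 = (2.6986)^0.297 = 1.34292
Power-density ratio: P_B/P_A = (V_B/V_A)³ = (1.34292)³ = 2.42186

2.42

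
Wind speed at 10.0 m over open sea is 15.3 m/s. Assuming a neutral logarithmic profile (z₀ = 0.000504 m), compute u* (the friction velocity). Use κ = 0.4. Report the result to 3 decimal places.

u* ≈ 0.618 m/s

Log law: V(z) = (u*/κ) · ln(z/z₀) ⇒ u* = κ · V / ln(z/z₀)
u* = 0.4 × 15.3 / ln(10.0/0.000504) = 0.4 × 15.3 / 9.8955
   = 6.1200 / 9.8955 = 0.6185 m/s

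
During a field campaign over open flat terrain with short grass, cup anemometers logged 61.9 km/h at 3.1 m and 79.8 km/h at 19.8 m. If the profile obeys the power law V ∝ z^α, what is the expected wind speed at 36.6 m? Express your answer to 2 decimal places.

First find α: α = ln(V₂/V₁)/ln(z₂/z₁) = ln(79.8/61.9)/ln(19.8/3.1) = 0.25400/1.85428 = 0.1370
Extrapolate from 19.8 m to 36.6 m: V₃ = 79.8 × (36.6/19.8)^0.1370 = 79.8 × 1.0878 = 86.8064 km/h

86.81 km/h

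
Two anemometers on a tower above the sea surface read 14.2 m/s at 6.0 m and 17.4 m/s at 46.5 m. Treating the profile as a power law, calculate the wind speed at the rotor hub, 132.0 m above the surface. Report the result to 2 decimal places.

First find α: α = ln(V₂/V₁)/ln(z₂/z₁) = ln(17.4/14.2)/ln(46.5/6.0) = 0.20323/2.04769 = 0.0992
Extrapolate from 46.5 m to 132.0 m: V₃ = 17.4 × (132.0/46.5)^0.0992 = 17.4 × 1.1091 = 19.2984 m/s

19.30 m/s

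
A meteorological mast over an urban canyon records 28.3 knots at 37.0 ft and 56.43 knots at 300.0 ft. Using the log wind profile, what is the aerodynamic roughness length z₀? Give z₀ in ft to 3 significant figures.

z₀ ≈ 4.51 ft

Log law: V(z) ∝ ln(z/z₀). With r = V₁/V₂ = 28.3/56.43 = 0.50151,
r · ln(z₂/z₀) = ln(z₁/z₀) ⇒ ln z₀ = (ln z₁ − r·ln z₂)/(1 − r)
ln z₀ = (3.61092 − 0.50151×5.70378) / 0.49849 = 1.5054
z₀ = exp(1.5054) = 4.506 ft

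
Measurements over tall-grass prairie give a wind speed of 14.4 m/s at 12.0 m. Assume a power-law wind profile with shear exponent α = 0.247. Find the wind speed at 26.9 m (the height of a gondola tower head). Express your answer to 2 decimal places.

17.58 m/s

Power-law profile: V₂ = V₁ · (z₂/z₁)^α
V₂ = 14.4 × (26.9/12.0)^0.247 = 14.4 × (2.2417)^0.247
    = 14.4 × 1.2206 = 17.5774 m/s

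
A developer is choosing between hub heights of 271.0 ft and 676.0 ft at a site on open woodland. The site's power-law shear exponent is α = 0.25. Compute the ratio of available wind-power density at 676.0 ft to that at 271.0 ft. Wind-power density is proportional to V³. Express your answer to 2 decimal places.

1.98

Speed ratio: V_B/V_A = (z_B/z_A)^α = (676.0/271.0)^0.25 = (2.4945)^0.25 = 1.25674
Power-density ratio: P_B/P_A = (V_B/V_A)³ = (1.25674)³ = 1.98487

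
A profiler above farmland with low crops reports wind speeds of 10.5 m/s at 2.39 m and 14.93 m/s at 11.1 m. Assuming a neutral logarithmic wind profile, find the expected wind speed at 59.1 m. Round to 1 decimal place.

Log law: V ∝ ln(z/z₀). From the pair, with r = V₁/V₂ = 0.70328,
ln z₀ = (ln z₁ − r·ln z₂)/(1 − r) = (0.8713 − 0.70328×2.4069)/0.29672 = -2.7685 → z₀ = 0.06276 m
V₃ = V₁ · ln(z₃/z₀)/ln(z₁/z₀) = 10.5 × 6.8477/3.6398 = 19.7542 m/s

19.8 m/s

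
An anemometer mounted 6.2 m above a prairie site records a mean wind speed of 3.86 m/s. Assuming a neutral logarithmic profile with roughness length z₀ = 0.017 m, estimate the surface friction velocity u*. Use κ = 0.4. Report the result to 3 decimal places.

u* ≈ 0.262 m/s

Log law: V(z) = (u*/κ) · ln(z/z₀) ⇒ u* = κ · V / ln(z/z₀)
u* = 0.4 × 3.86 / ln(6.2/0.017) = 0.4 × 3.86 / 5.8991
   = 1.5440 / 5.8991 = 0.2617 m/s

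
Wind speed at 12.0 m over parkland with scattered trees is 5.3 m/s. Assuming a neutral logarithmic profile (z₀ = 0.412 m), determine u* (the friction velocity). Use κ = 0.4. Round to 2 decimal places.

u* ≈ 0.63 m/s

Log law: V(z) = (u*/κ) · ln(z/z₀) ⇒ u* = κ · V / ln(z/z₀)
u* = 0.4 × 5.3 / ln(12.0/0.412) = 0.4 × 5.3 / 3.3716
   = 2.1200 / 3.3716 = 0.6288 m/s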